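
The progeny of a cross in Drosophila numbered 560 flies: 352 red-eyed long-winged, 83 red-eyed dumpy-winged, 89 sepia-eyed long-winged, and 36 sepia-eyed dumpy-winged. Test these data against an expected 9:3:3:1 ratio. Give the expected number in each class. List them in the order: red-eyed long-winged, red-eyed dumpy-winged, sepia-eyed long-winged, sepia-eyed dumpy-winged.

315, 105, 105, 35

Total ratio parts = 16. Expected numbers out of 560:
  red-eyed long-winged: 560 × 9/16 = 315
  red-eyed dumpy-winged: 560 × 3/16 = 105
  sepia-eyed long-winged: 560 × 3/16 = 105
  sepia-eyed dumpy-winged: 560 × 1/16 = 35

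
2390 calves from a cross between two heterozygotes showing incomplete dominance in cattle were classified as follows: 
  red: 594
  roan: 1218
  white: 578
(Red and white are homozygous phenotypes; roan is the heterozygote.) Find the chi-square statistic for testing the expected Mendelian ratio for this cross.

With incomplete dominance, a heterozygote × heterozygote cross gives a 1:2:1 phenotypic ratio.
Under the 1:2:1 hypothesis (Σ ratio = 4, N = 2390):
  red: 2390 × 1/4 = 597.5
  roan: 2390 × 2/4 = 1195
  white: 2390 × 1/4 = 597.5
χ² = Σ (O − E)² / E
  red: (594 − 597.5)² / 597.5 = 0.0205
  roan: (1218 − 1195)² / 1195 = 0.4427
  white: (578 − 597.5)² / 597.5 = 0.6364
χ² = 0.0205 + 0.4427 + 0.6364 = 1.0996 ≈ 1.100

1.100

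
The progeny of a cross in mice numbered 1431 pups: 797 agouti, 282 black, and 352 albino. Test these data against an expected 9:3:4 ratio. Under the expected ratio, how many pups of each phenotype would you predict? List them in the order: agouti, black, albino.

Expected counts for N = 1431 under a 9:3:4 ratio (total parts = 16):
  agouti: 1431 × 9/16 = 804.9375
  black: 1431 × 3/16 = 268.3125
  albino: 1431 × 4/16 = 357.75

804.9375, 268.3125, 357.75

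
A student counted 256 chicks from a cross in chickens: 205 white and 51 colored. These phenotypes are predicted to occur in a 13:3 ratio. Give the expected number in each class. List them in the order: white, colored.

208, 48

Total ratio parts = 16. Expected numbers out of 256:
  white: 256 × 13/16 = 208
  colored: 256 × 3/16 = 48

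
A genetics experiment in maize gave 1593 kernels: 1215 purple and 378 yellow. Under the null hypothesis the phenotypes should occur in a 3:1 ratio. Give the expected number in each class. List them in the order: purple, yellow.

The 3:1 ratio has 4 parts, so with N = 1593 the expected counts are:
  purple: 1593 × 3/4 = 1194.75
  yellow: 1593 × 1/4 = 398.25

1194.75, 398.25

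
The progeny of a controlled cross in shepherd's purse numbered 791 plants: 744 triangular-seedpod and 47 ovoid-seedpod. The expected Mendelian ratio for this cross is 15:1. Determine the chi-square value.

Total ratio parts = 16. Expected numbers out of 791:
  triangular-seedpod: 791 × 15/16 = 741.5625
  ovoid-seedpod: 791 × 1/16 = 49.4375
χ² = Σ (O − E)² / E
  triangular-seedpod: (744 − 741.5625)² / 741.5625 = 0.0080
  ovoid-seedpod: (47 − 49.4375)² / 49.4375 = 0.1202
χ² = 0.0080 + 0.1202 = 0.1282 ≈ 0.128

0.128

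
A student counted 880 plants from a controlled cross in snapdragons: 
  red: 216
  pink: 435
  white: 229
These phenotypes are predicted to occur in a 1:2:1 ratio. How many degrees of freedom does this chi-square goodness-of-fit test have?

2

A goodness-of-fit test with 3 phenotype classes has df = 3 − 1 = 2.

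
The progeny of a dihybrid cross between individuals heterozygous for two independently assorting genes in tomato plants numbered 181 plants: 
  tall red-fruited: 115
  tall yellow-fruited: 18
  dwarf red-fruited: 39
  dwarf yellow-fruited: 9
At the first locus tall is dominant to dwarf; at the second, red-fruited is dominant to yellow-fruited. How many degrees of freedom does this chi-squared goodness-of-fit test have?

A dihybrid F₂ with independent assortment and complete dominance at both loci gives a 9:3:3:1 phenotypic ratio.
A goodness-of-fit test with 4 phenotype classes has df = 4 − 1 = 3.

3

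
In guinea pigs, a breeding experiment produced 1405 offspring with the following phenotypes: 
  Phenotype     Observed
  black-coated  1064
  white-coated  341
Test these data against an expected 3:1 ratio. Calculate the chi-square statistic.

Under the 3:1 hypothesis (Σ ratio = 4, N = 1405):
  black-coated: 1405 × 3/4 = 1053.75
  white-coated: 1405 × 1/4 = 351.25
χ² = Σ (O − E)² / E
  black-coated: (1064 − 1053.75)² / 1053.75 = 0.0997
  white-coated: (341 − 351.25)² / 351.25 = 0.2991
χ² = 0.0997 + 0.2991 = 0.3988 ≈ 0.399

0.399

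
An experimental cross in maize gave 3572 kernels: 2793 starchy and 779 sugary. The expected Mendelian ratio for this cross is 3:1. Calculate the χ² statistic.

19.404

Under the 3:1 hypothesis (Σ ratio = 4, N = 3572):
  starchy: 3572 × 3/4 = 2679
  sugary: 3572 × 1/4 = 893
χ² = Σ (O − E)² / E
  starchy: (2793 − 2679)² / 2679 = 4.8511
  sugary: (779 − 893)² / 893 = 14.5532
χ² = 4.8511 + 14.5532 = 19.4043 ≈ 19.404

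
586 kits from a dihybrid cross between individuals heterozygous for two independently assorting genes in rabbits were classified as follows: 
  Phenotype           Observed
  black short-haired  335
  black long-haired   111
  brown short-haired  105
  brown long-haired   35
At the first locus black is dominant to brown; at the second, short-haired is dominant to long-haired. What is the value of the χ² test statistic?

A dihybrid F₂ with independent assortment and complete dominance at both loci gives a 9:3:3:1 phenotypic ratio.
The 9:3:3:1 ratio has 16 parts, so with N = 586 the expected counts are:
  black short-haired: 586 × 9/16 = 329.625
  black long-haired: 586 × 3/16 = 109.875
  brown short-haired: 586 × 3/16 = 109.875
  brown long-haired: 586 × 1/16 = 36.625
χ² = Σ (O − E)² / E
  black short-haired: (335 − 329.625)² / 329.625 = 0.0876
  black long-haired: (111 − 109.875)² / 109.875 = 0.0115
  brown short-haired: (105 − 109.875)² / 109.875 = 0.2163
  brown long-haired: (35 − 36.625)² / 36.625 = 0.0721
χ² = 0.0876 + 0.0115 + 0.2163 + 0.0721 = 0.3875 ≈ 0.388

0.388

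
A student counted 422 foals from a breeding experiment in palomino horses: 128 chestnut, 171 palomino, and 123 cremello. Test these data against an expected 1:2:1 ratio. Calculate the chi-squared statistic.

15.284

The 1:2:1 ratio has 4 parts, so with N = 422 the expected counts are:
  chestnut: 422 × 1/4 = 105.5
  palomino: 422 × 2/4 = 211
  cremello: 422 × 1/4 = 105.5
χ² = Σ (O − E)² / E
  chestnut: (128 − 105.5)² / 105.5 = 4.7986
  palomino: (171 − 211)² / 211 = 7.5829
  cremello: (123 − 105.5)² / 105.5 = 2.9028
χ² = 4.7986 + 7.5829 + 2.9028 = 15.2843 ≈ 15.284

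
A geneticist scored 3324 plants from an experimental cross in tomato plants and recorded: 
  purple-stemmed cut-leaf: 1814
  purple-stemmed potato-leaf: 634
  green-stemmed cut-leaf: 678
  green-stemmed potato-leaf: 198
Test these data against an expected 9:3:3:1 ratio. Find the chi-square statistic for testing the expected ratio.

7.115

Expected counts for N = 3324 under a 9:3:3:1 ratio (total parts = 16):
  purple-stemmed cut-leaf: 3324 × 9/16 = 1869.75
  purple-stemmed potato-leaf: 3324 × 3/16 = 623.25
  green-stemmed cut-leaf: 3324 × 3/16 = 623.25
  green-stemmed potato-leaf: 3324 × 1/16 = 207.75
χ² = Σ (O − E)² / E
  purple-stemmed cut-leaf: (1814 − 1869.75)² / 1869.75 = 1.6623
  purple-stemmed potato-leaf: (634 − 623.25)² / 623.25 = 0.1854
  green-stemmed cut-leaf: (678 − 623.25)² / 623.25 = 4.8096
  green-stemmed potato-leaf: (198 − 207.75)² / 207.75 = 0.4576
χ² = 1.6623 + 0.1854 + 4.8096 + 0.4576 = 7.1149 ≈ 7.115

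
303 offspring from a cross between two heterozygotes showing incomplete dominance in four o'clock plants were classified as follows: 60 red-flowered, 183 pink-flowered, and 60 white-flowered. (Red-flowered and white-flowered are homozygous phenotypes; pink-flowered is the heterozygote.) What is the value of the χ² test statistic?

13.099

With incomplete dominance, a heterozygote × heterozygote cross gives a 1:2:1 phenotypic ratio.
Total ratio parts = 4. Expected numbers out of 303:
  red-flowered: 303 × 1/4 = 75.75
  pink-flowered: 303 × 2/4 = 151.5
  white-flowered: 303 × 1/4 = 75.75
χ² = Σ (O − E)² / E
  red-flowered: (60 − 75.75)² / 75.75 = 3.2748
  pink-flowered: (183 − 151.5)² / 151.5 = 6.5495
  white-flowered: (60 − 75.75)² / 75.75 = 3.2748
χ² = 3.2748 + 6.5495 + 3.2748 = 13.0991 ≈ 13.099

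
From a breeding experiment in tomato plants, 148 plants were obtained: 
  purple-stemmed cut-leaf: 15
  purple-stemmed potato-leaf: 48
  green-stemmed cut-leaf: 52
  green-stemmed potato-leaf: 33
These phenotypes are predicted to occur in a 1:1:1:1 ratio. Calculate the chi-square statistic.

Expected counts for N = 148 under a 1:1:1:1 ratio (total parts = 4):
  purple-stemmed cut-leaf: 148 × 1/4 = 37
  purple-stemmed potato-leaf: 148 × 1/4 = 37
  green-stemmed cut-leaf: 148 × 1/4 = 37
  green-stemmed potato-leaf: 148 × 1/4 = 37
χ² = Σ (O − E)² / E
  purple-stemmed cut-leaf: (15 − 37)² / 37 = 13.0811
  purple-stemmed potato-leaf: (48 − 37)² / 37 = 3.2703
  green-stemmed cut-leaf: (52 − 37)² / 37 = 6.0811
  green-stemmed potato-leaf: (33 − 37)² / 37 = 0.4324
χ² = 13.0811 + 3.2703 + 6.0811 + 0.4324 = 22.8649 ≈ 22.865

22.865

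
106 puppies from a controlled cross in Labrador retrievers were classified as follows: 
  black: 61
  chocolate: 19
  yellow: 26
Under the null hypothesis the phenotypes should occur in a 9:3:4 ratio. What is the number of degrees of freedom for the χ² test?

A goodness-of-fit test with 3 phenotype classes has df = 3 − 1 = 2.

2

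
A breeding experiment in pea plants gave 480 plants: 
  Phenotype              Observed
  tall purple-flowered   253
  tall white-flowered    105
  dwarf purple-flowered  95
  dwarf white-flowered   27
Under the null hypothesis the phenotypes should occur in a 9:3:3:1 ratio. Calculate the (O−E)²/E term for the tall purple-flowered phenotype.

Expected counts for N = 480 under a 9:3:3:1 ratio (total parts = 16):
  tall purple-flowered: 480 × 9/16 = 270
  tall white-flowered: 480 × 3/16 = 90
  dwarf purple-flowered: 480 × 3/16 = 90
  dwarf white-flowered: 480 × 1/16 = 30
Contribution of tall purple-flowered: (253 − 270)² / 270 = 1.0704

1.070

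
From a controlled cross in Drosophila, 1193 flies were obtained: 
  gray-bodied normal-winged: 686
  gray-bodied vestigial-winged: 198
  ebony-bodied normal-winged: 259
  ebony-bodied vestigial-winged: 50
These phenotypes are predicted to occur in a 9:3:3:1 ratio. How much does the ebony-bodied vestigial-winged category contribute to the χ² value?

8.091

Under the 9:3:3:1 hypothesis (Σ ratio = 16, N = 1193):
  gray-bodied normal-winged: 1193 × 9/16 = 671.0625
  gray-bodied vestigial-winged: 1193 × 3/16 = 223.6875
  ebony-bodied normal-winged: 1193 × 3/16 = 223.6875
  ebony-bodied vestigial-winged: 1193 × 1/16 = 74.5625
Contribution of ebony-bodied vestigial-winged: (50 − 74.5625)² / 74.5625 = 8.0914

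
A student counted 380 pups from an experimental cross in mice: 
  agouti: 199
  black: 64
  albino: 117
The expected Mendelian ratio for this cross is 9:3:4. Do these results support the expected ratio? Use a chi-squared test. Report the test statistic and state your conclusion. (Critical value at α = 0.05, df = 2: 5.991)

6.850; not consistent

Expected counts for N = 380 under a 9:3:4 ratio (total parts = 16):
  agouti: 380 × 9/16 = 213.75
  black: 380 × 3/16 = 71.25
  albino: 380 × 4/16 = 95
χ² = Σ (O − E)² / E
  agouti: (199 − 213.75)² / 213.75 = 1.0178
  black: (64 − 71.25)² / 71.25 = 0.7377
  albino: (117 − 95)² / 95 = 5.0947
χ² = 1.0178 + 0.7377 + 5.0947 = 6.8502 ≈ 6.850
Degrees of freedom = 3 − 1 = 2; critical value at α = 0.05 is 5.991.
Since 6.850 > 5.991, we reject the null hypothesis — the data do not fit the 9:3:4 ratio.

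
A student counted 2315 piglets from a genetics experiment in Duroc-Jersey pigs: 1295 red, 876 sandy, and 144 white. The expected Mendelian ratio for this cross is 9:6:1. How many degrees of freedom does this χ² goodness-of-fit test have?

A goodness-of-fit test with 3 phenotype classes has df = 3 − 1 = 2.

2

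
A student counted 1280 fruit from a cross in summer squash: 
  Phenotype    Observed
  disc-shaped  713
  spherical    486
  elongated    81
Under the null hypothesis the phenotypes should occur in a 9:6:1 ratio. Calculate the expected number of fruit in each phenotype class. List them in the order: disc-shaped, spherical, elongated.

Expected counts for N = 1280 under a 9:6:1 ratio (total parts = 16):
  disc-shaped: 1280 × 9/16 = 720
  spherical: 1280 × 6/16 = 480
  elongated: 1280 × 1/16 = 80

720, 480, 80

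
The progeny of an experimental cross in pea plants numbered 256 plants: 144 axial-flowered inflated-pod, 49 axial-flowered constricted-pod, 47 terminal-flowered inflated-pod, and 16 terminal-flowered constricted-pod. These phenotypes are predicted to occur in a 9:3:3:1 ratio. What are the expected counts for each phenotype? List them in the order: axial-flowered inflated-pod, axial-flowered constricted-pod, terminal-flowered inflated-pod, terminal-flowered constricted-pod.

Expected counts for N = 256 under a 9:3:3:1 ratio (total parts = 16):
  axial-flowered inflated-pod: 256 × 9/16 = 144
  axial-flowered constricted-pod: 256 × 3/16 = 48
  terminal-flowered inflated-pod: 256 × 3/16 = 48
  terminal-flowered constricted-pod: 256 × 1/16 = 16

144, 48, 48, 16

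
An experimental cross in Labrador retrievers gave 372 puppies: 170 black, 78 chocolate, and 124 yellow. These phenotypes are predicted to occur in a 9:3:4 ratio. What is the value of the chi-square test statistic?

Total ratio parts = 16. Expected numbers out of 372:
  black: 372 × 9/16 = 209.25
  chocolate: 372 × 3/16 = 69.75
  yellow: 372 × 4/16 = 93
χ² = Σ (O − E)² / E
  black: (170 − 209.25)² / 209.25 = 7.3623
  chocolate: (78 − 69.75)² / 69.75 = 0.9758
  yellow: (124 − 93)² / 93 = 10.3333
χ² = 7.3623 + 0.9758 + 10.3333 = 18.6714 ≈ 18.671

18.671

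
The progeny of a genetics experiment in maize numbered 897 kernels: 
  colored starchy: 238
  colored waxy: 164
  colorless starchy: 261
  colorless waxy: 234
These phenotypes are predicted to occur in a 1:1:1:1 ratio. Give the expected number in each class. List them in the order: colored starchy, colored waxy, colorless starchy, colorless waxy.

Expected counts for N = 897 under a 1:1:1:1 ratio (total parts = 4):
  colored starchy: 897 × 1/4 = 224.25
  colored waxy: 897 × 1/4 = 224.25
  colorless starchy: 897 × 1/4 = 224.25
  colorless waxy: 897 × 1/4 = 224.25

224.25, 224.25, 224.25, 224.25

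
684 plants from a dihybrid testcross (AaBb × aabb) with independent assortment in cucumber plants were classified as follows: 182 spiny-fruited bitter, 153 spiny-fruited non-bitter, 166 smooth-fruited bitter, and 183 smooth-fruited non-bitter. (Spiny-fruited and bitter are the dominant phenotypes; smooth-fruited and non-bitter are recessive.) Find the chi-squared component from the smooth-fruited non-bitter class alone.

0.842

A dihybrid testcross with independent assortment gives a 1:1:1:1 ratio.
The 1:1:1:1 ratio has 4 parts, so with N = 684 the expected counts are:
  spiny-fruited bitter: 684 × 1/4 = 171
  spiny-fruited non-bitter: 684 × 1/4 = 171
  smooth-fruited bitter: 684 × 1/4 = 171
  smooth-fruited non-bitter: 684 × 1/4 = 171
Contribution of smooth-fruited non-bitter: (183 − 171)² / 171 = 0.8421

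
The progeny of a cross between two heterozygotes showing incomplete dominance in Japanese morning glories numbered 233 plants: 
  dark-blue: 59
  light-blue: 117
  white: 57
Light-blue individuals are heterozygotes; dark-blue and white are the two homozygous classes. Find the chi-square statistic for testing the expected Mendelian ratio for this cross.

0.039

With incomplete dominance, a heterozygote × heterozygote cross gives a 1:2:1 phenotypic ratio.
Under the 1:2:1 hypothesis (Σ ratio = 4, N = 233):
  dark-blue: 233 × 1/4 = 58.25
  light-blue: 233 × 2/4 = 116.5
  white: 233 × 1/4 = 58.25
χ² = Σ (O − E)² / E
  dark-blue: (59 − 58.25)² / 58.25 = 0.0097
  light-blue: (117 − 116.5)² / 116.5 = 0.0021
  white: (57 − 58.25)² / 58.25 = 0.0268
χ² = 0.0097 + 0.0021 + 0.0268 = 0.0386 ≈ 0.039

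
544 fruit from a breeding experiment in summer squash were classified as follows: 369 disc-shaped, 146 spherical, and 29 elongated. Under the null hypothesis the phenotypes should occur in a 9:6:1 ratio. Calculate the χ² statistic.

30.196

The 9:6:1 ratio has 16 parts, so with N = 544 the expected counts are:
  disc-shaped: 544 × 9/16 = 306
  spherical: 544 × 6/16 = 204
  elongated: 544 × 1/16 = 34
χ² = Σ (O − E)² / E
  disc-shaped: (369 − 306)² / 306 = 12.9706
  spherical: (146 − 204)² / 204 = 16.4902
  elongated: (29 − 34)² / 34 = 0.7353
χ² = 12.9706 + 16.4902 + 0.7353 = 30.1961 ≈ 30.196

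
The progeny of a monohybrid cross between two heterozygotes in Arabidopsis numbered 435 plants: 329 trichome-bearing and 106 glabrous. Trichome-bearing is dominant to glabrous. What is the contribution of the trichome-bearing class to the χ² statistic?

0.023

For a monohybrid cross between heterozygotes with complete dominance, the expected phenotypic ratio is 3:1.
Expected counts for N = 435 under a 3:1 ratio (total parts = 4):
  trichome-bearing: 435 × 3/4 = 326.25
  glabrous: 435 × 1/4 = 108.75
Contribution of trichome-bearing: (329 − 326.25)² / 326.25 = 0.0232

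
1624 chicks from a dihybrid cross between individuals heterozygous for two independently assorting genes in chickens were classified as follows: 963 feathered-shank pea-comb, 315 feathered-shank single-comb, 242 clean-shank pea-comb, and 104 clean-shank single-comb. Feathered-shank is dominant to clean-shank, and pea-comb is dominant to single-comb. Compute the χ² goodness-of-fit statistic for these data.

15.934

A dihybrid F₂ with independent assortment and complete dominance at both loci gives a 9:3:3:1 phenotypic ratio.
Under the 9:3:3:1 hypothesis (Σ ratio = 16, N = 1624):
  feathered-shank pea-comb: 1624 × 9/16 = 913.5
  feathered-shank single-comb: 1624 × 3/16 = 304.5
  clean-shank pea-comb: 1624 × 3/16 = 304.5
  clean-shank single-comb: 1624 × 1/16 = 101.5
χ² = Σ (O − E)² / E
  feathered-shank pea-comb: (963 − 913.5)² / 913.5 = 2.6823
  feathered-shank single-comb: (315 − 304.5)² / 304.5 = 0.3621
  clean-shank pea-comb: (242 − 304.5)² / 304.5 = 12.8284
  clean-shank single-comb: (104 − 101.5)² / 101.5 = 0.0616
χ² = 2.6823 + 0.3621 + 12.8284 + 0.0616 = 15.9344 ≈ 15.934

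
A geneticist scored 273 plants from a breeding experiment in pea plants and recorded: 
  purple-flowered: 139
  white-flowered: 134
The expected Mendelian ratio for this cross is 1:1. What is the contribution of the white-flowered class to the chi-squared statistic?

The 1:1 ratio has 2 parts, so with N = 273 the expected counts are:
  purple-flowered: 273 × 1/2 = 136.5
  white-flowered: 273 × 1/2 = 136.5
Contribution of white-flowered: (134 − 136.5)² / 136.5 = 0.0458

0.046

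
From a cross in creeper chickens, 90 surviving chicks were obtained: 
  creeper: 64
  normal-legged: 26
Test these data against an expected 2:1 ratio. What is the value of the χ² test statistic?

Expected counts for N = 90 under a 2:1 ratio (total parts = 3):
  creeper: 90 × 2/3 = 60
  normal-legged: 90 × 1/3 = 30
χ² = Σ (O − E)² / E
  creeper: (64 − 60)² / 60 = 0.2667
  normal-legged: (26 − 30)² / 30 = 0.5333
χ² = 0.2667 + 0.5333 = 0.800

0.800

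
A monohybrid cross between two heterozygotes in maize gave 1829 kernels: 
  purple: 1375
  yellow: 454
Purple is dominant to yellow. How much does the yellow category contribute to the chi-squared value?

For a monohybrid cross between heterozygotes with complete dominance, the expected phenotypic ratio is 3:1.
Expected counts for N = 1829 under a 3:1 ratio (total parts = 4):
  purple: 1829 × 3/4 = 1371.75
  yellow: 1829 × 1/4 = 457.25
Contribution of yellow: (454 − 457.25)² / 457.25 = 0.0231

0.023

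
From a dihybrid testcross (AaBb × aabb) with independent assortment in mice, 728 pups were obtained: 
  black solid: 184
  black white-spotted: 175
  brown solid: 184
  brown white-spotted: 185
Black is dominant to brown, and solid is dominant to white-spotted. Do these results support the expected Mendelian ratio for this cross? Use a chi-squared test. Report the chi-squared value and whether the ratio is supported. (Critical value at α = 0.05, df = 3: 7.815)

A dihybrid testcross with independent assortment gives a 1:1:1:1 ratio.
Total ratio parts = 4. Expected numbers out of 728:
  black solid: 728 × 1/4 = 182
  black white-spotted: 728 × 1/4 = 182
  brown solid: 728 × 1/4 = 182
  brown white-spotted: 728 × 1/4 = 182
χ² = Σ (O − E)² / E
  black solid: (184 − 182)² / 182 = 0.0220
  black white-spotted: (175 − 182)² / 182 = 0.2692
  brown solid: (184 − 182)² / 182 = 0.0220
  brown white-spotted: (185 − 182)² / 182 = 0.0495
χ² = 0.0220 + 0.2692 + 0.0220 + 0.0495 = 0.3627 ≈ 0.363
Degrees of freedom = 4 − 1 = 3; critical value at α = 0.05 is 7.815.
Since 0.363 < 7.815, we fail to reject the null hypothesis — the data are consistent with the 1:1:1:1 ratio.

0.363; consistent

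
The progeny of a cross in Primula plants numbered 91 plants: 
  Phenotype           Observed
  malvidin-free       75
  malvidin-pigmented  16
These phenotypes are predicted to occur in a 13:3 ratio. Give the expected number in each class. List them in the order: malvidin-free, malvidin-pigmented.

The 13:3 ratio has 16 parts, so with N = 91 the expected counts are:
  malvidin-free: 91 × 13/16 = 73.9375
  malvidin-pigmented: 91 × 3/16 = 17.0625

73.9375, 17.0625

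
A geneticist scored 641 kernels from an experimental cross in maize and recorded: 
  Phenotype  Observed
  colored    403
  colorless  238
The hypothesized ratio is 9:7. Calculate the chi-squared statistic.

11.417

The 9:7 ratio has 16 parts, so with N = 641 the expected counts are:
  colored: 641 × 9/16 = 360.5625
  colorless: 641 × 7/16 = 280.4375
χ² = Σ (O − E)² / E
  colored: (403 − 360.5625)² / 360.5625 = 4.9948
  colorless: (238 − 280.4375)² / 280.4375 = 6.4219
χ² = 4.9948 + 6.4219 = 11.4167 ≈ 11.417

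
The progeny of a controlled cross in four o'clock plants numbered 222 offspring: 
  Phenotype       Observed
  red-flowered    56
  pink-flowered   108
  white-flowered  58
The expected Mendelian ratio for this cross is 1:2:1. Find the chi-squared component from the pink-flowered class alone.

Under the 1:2:1 hypothesis (Σ ratio = 4, N = 222):
  red-flowered: 222 × 1/4 = 55.5
  pink-flowered: 222 × 2/4 = 111
  white-flowered: 222 × 1/4 = 55.5
Contribution of pink-flowered: (108 − 111)² / 111 = 0.0811

0.081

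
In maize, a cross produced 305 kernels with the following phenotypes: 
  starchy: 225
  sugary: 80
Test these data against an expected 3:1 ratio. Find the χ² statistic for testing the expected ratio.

0.246

Expected counts for N = 305 under a 3:1 ratio (total parts = 4):
  starchy: 305 × 3/4 = 228.75
  sugary: 305 × 1/4 = 76.25
χ² = Σ (O − E)² / E
  starchy: (225 − 228.75)² / 228.75 = 0.0615
  sugary: (80 − 76.25)² / 76.25 = 0.1844
χ² = 0.0615 + 0.1844 = 0.2459 ≈ 0.246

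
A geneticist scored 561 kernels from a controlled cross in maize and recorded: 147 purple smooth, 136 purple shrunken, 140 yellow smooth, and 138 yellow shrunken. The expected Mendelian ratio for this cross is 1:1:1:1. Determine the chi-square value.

0.490

Total ratio parts = 4. Expected numbers out of 561:
  purple smooth: 561 × 1/4 = 140.25
  purple shrunken: 561 × 1/4 = 140.25
  yellow smooth: 561 × 1/4 = 140.25
  yellow shrunken: 561 × 1/4 = 140.25
χ² = Σ (O − E)² / E
  purple smooth: (147 − 140.25)² / 140.25 = 0.3249
  purple shrunken: (136 − 140.25)² / 140.25 = 0.1288
  yellow smooth: (140 − 140.25)² / 140.25 = 0.0004
  yellow shrunken: (138 − 140.25)² / 140.25 = 0.0361
χ² = 0.3249 + 0.1288 + 0.0004 + 0.0361 = 0.4902 ≈ 0.490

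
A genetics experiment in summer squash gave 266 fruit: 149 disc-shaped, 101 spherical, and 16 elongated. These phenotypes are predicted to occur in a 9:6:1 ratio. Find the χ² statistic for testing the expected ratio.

0.042

Expected counts for N = 266 under a 9:6:1 ratio (total parts = 16):
  disc-shaped: 266 × 9/16 = 149.625
  spherical: 266 × 6/16 = 99.75
  elongated: 266 × 1/16 = 16.625
χ² = Σ (O − E)² / E
  disc-shaped: (149 − 149.625)² / 149.625 = 0.0026
  spherical: (101 − 99.75)² / 99.75 = 0.0157
  elongated: (16 − 16.625)² / 16.625 = 0.0235
χ² = 0.0026 + 0.0157 + 0.0235 = 0.0418 ≈ 0.042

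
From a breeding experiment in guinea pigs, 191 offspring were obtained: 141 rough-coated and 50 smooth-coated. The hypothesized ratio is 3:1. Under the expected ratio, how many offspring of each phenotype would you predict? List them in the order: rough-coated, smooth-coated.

Expected counts for N = 191 under a 3:1 ratio (total parts = 4):
  rough-coated: 191 × 3/4 = 143.25
  smooth-coated: 191 × 1/4 = 47.75

143.25, 47.75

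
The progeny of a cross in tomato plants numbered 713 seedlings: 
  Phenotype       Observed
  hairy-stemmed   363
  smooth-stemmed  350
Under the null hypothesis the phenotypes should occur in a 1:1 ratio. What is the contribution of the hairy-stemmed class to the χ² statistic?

Total ratio parts = 2. Expected numbers out of 713:
  hairy-stemmed: 713 × 1/2 = 356.5
  smooth-stemmed: 713 × 1/2 = 356.5
Contribution of hairy-stemmed: (363 − 356.5)² / 356.5 = 0.1185

0.119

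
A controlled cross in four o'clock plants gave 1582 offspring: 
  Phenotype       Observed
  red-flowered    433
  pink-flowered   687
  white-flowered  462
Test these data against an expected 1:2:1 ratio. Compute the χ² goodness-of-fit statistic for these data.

Total ratio parts = 4. Expected numbers out of 1582:
  red-flowered: 1582 × 1/4 = 395.5
  pink-flowered: 1582 × 2/4 = 791
  white-flowered: 1582 × 1/4 = 395.5
χ² = Σ (O − E)² / E
  red-flowered: (433 − 395.5)² / 395.5 = 3.5556
  pink-flowered: (687 − 791)² / 791 = 13.6738
  white-flowered: (462 − 395.5)² / 395.5 = 11.1814
χ² = 3.5556 + 13.6738 + 11.1814 = 28.4108 ≈ 28.411

28.411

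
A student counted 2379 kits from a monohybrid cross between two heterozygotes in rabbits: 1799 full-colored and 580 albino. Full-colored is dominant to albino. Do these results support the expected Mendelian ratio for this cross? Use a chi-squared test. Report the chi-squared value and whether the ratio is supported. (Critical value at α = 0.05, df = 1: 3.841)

For a monohybrid cross between heterozygotes with complete dominance, the expected phenotypic ratio is 3:1.
Expected counts for N = 2379 under a 3:1 ratio (total parts = 4):
  full-colored: 2379 × 3/4 = 1784.25
  albino: 2379 × 1/4 = 594.75
χ² = Σ (O − E)² / E
  full-colored: (1799 − 1784.25)² / 1784.25 = 0.1219
  albino: (580 − 594.75)² / 594.75 = 0.3658
χ² = 0.1219 + 0.3658 = 0.4877 ≈ 0.488
Degrees of freedom = 2 − 1 = 1; critical value at α = 0.05 is 3.841.
Since 0.488 < 3.841, we fail to reject the null hypothesis — the data are consistent with the 3:1 ratio.

0.488; consistent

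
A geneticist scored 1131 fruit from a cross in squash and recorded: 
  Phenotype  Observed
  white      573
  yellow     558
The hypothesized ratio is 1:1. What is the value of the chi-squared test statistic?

0.199

Under the 1:1 hypothesis (Σ ratio = 2, N = 1131):
  white: 1131 × 1/2 = 565.5
  yellow: 1131 × 1/2 = 565.5
χ² = Σ (O − E)² / E
  white: (573 − 565.5)² / 565.5 = 0.0995
  yellow: (558 − 565.5)² / 565.5 = 0.0995
χ² = 0.0995 + 0.0995 = 0.199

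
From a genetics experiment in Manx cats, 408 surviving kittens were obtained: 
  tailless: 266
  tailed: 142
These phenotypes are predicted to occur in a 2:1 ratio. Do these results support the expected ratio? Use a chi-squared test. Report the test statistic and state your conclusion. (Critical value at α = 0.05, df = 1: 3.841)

Total ratio parts = 3. Expected numbers out of 408:
  tailless: 408 × 2/3 = 272
  tailed: 408 × 1/3 = 136
χ² = Σ (O − E)² / E
  tailless: (266 − 272)² / 272 = 0.1324
  tailed: (142 − 136)² / 136 = 0.2647
χ² = 0.1324 + 0.2647 = 0.3971 ≈ 0.397
Degrees of freedom = 2 − 1 = 1; critical value at α = 0.05 is 3.841.
Since 0.397 < 3.841, we fail to reject the null hypothesis — the data are consistent with the 2:1 ratio.

0.397; consistent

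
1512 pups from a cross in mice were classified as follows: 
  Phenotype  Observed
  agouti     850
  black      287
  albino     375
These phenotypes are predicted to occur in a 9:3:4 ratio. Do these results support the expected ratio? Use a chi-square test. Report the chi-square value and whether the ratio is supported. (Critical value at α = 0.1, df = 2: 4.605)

Expected counts for N = 1512 under a 9:3:4 ratio (total parts = 16):
  agouti: 1512 × 9/16 = 850.5
  black: 1512 × 3/16 = 283.5
  albino: 1512 × 4/16 = 378
χ² = Σ (O − E)² / E
  agouti: (850 − 850.5)² / 850.5 = 0.0003
  black: (287 − 283.5)² / 283.5 = 0.0432
  albino: (375 − 378)² / 378 = 0.0238
χ² = 0.0003 + 0.0432 + 0.0238 = 0.0673 ≈ 0.067
Degrees of freedom = 3 − 1 = 2; critical value at α = 0.1 is 4.605.
Since 0.067 < 4.605, we fail to reject the null hypothesis — the data are consistent with the 9:3:4 ratio.

0.067; consistent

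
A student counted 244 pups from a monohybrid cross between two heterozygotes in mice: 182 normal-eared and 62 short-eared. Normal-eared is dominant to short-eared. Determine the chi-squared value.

For a monohybrid cross between heterozygotes with complete dominance, the expected phenotypic ratio is 3:1.
The 3:1 ratio has 4 parts, so with N = 244 the expected counts are:
  normal-eared: 244 × 3/4 = 183
  short-eared: 244 × 1/4 = 61
χ² = Σ (O − E)² / E
  normal-eared: (182 − 183)² / 183 = 0.0055
  short-eared: (62 − 61)² / 61 = 0.0164
χ² = 0.0055 + 0.0164 = 0.0219 ≈ 0.022

0.022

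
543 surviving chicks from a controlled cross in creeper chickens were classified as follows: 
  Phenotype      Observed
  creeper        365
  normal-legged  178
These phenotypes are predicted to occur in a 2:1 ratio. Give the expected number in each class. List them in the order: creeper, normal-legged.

362, 181

Expected counts for N = 543 under a 2:1 ratio (total parts = 3):
  creeper: 543 × 2/3 = 362
  normal-legged: 543 × 1/3 = 181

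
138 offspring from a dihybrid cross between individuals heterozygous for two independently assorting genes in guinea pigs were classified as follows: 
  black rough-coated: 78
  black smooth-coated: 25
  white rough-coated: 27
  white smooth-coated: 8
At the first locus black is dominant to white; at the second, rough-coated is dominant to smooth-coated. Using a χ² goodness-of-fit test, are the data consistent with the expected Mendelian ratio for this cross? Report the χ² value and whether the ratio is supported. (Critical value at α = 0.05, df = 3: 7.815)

A dihybrid F₂ with independent assortment and complete dominance at both loci gives a 9:3:3:1 phenotypic ratio.
Under the 9:3:3:1 hypothesis (Σ ratio = 16, N = 138):
  black rough-coated: 138 × 9/16 = 77.625
  black smooth-coated: 138 × 3/16 = 25.875
  white rough-coated: 138 × 3/16 = 25.875
  white smooth-coated: 138 × 1/16 = 8.625
χ² = Σ (O − E)² / E
  black rough-coated: (78 − 77.625)² / 77.625 = 0.0018
  black smooth-coated: (25 − 25.875)² / 25.875 = 0.0296
  white rough-coated: (27 − 25.875)² / 25.875 = 0.0489
  white smooth-coated: (8 − 8.625)² / 8.625 = 0.0453
χ² = 0.0018 + 0.0296 + 0.0489 + 0.0453 = 0.1256 ≈ 0.126
Degrees of freedom = 4 − 1 = 3; critical value at α = 0.05 is 7.815.
Since 0.126 < 7.815, we fail to reject the null hypothesis — the data are consistent with the 9:3:3:1 ratio.

0.126; consistent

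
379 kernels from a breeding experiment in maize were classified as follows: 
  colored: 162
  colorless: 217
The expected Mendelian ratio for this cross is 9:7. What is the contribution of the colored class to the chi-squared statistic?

Under the 9:7 hypothesis (Σ ratio = 16, N = 379):
  colored: 379 × 9/16 = 213.1875
  colorless: 379 × 7/16 = 165.8125
Contribution of colored: (162 − 213.1875)² / 213.1875 = 12.2904

12.290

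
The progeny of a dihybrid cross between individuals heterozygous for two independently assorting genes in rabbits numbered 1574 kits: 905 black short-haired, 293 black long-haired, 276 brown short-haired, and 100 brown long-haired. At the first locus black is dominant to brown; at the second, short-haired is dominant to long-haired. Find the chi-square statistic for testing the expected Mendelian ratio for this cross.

1.717

A dihybrid F₂ with independent assortment and complete dominance at both loci gives a 9:3:3:1 phenotypic ratio.
Expected counts for N = 1574 under a 9:3:3:1 ratio (total parts = 16):
  black short-haired: 1574 × 9/16 = 885.375
  black long-haired: 1574 × 3/16 = 295.125
  brown short-haired: 1574 × 3/16 = 295.125
  brown long-haired: 1574 × 1/16 = 98.375
χ² = Σ (O − E)² / E
  black short-haired: (905 − 885.375)² / 885.375 = 0.4350
  black long-haired: (293 − 295.125)² / 295.125 = 0.0153
  brown short-haired: (276 − 295.125)² / 295.125 = 1.2394
  brown long-haired: (100 − 98.375)² / 98.375 = 0.0268
χ² = 0.4350 + 0.0153 + 1.2394 + 0.0268 = 1.7165 ≈ 1.717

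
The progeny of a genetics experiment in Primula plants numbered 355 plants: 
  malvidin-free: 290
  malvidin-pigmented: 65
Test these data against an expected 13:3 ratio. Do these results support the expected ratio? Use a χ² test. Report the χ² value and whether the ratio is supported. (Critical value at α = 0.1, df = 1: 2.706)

Total ratio parts = 16. Expected numbers out of 355:
  malvidin-free: 355 × 13/16 = 288.4375
  malvidin-pigmented: 355 × 3/16 = 66.5625
χ² = Σ (O − E)² / E
  malvidin-free: (290 − 288.4375)² / 288.4375 = 0.0085
  malvidin-pigmented: (65 − 66.5625)² / 66.5625 = 0.0367
χ² = 0.0085 + 0.0367 = 0.0452 ≈ 0.045
Degrees of freedom = 2 − 1 = 1; critical value at α = 0.1 is 2.706.
Since 0.045 < 2.706, we fail to reject the null hypothesis — the data are consistent with the 13:3 ratio.

0.045; consistent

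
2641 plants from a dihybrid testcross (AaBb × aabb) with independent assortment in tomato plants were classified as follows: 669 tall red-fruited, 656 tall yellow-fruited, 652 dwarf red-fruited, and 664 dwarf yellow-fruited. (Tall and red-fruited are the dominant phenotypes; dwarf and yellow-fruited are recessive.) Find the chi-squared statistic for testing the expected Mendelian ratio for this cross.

0.268

A dihybrid testcross with independent assortment gives a 1:1:1:1 ratio.
Expected counts for N = 2641 under a 1:1:1:1 ratio (total parts = 4):
  tall red-fruited: 2641 × 1/4 = 660.25
  tall yellow-fruited: 2641 × 1/4 = 660.25
  dwarf red-fruited: 2641 × 1/4 = 660.25
  dwarf yellow-fruited: 2641 × 1/4 = 660.25
χ² = Σ (O − E)² / E
  tall red-fruited: (669 − 660.25)² / 660.25 = 0.1160
  tall yellow-fruited: (656 − 660.25)² / 660.25 = 0.0274
  dwarf red-fruited: (652 − 660.25)² / 660.25 = 0.1031
  dwarf yellow-fruited: (664 − 660.25)² / 660.25 = 0.0213
χ² = 0.1160 + 0.0274 + 0.1031 + 0.0213 = 0.2678 ≈ 0.268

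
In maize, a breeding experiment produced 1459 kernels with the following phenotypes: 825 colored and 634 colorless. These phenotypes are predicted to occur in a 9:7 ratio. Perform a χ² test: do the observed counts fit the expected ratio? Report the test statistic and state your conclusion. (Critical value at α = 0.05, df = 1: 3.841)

Under the 9:7 hypothesis (Σ ratio = 16, N = 1459):
  colored: 1459 × 9/16 = 820.6875
  colorless: 1459 × 7/16 = 638.3125
χ² = Σ (O − E)² / E
  colored: (825 − 820.6875)² / 820.6875 = 0.0227
  colorless: (634 − 638.3125)² / 638.3125 = 0.0291
χ² = 0.0227 + 0.0291 = 0.0518 ≈ 0.052
Degrees of freedom = 2 − 1 = 1; critical value at α = 0.05 is 3.841.
Since 0.052 < 3.841, we fail to reject the null hypothesis — the data are consistent with the 9:7 ratio.

0.052; consistent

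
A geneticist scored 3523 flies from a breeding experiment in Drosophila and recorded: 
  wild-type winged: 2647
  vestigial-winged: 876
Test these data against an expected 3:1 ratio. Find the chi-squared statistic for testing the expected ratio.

Total ratio parts = 4. Expected numbers out of 3523:
  wild-type winged: 3523 × 3/4 = 2642.25
  vestigial-winged: 3523 × 1/4 = 880.75
χ² = Σ (O − E)² / E
  wild-type winged: (2647 − 2642.25)² / 2642.25 = 0.0085
  vestigial-winged: (876 − 880.75)² / 880.75 = 0.0256
χ² = 0.0085 + 0.0256 = 0.0341 ≈ 0.034

0.034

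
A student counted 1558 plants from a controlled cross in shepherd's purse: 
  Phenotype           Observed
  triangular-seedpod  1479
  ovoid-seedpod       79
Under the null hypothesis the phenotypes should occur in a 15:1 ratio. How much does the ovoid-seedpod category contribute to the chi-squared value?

3.467

Expected counts for N = 1558 under a 15:1 ratio (total parts = 16):
  triangular-seedpod: 1558 × 15/16 = 1460.625
  ovoid-seedpod: 1558 × 1/16 = 97.375
Contribution of ovoid-seedpod: (79 − 97.375)² / 97.375 = 3.4674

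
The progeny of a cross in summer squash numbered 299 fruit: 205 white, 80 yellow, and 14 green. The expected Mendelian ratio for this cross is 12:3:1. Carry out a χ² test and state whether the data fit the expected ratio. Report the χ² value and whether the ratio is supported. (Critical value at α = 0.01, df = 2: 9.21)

Under the 12:3:1 hypothesis (Σ ratio = 16, N = 299):
  white: 299 × 12/16 = 224.25
  yellow: 299 × 3/16 = 56.0625
  green: 299 × 1/16 = 18.6875
χ² = Σ (O − E)² / E
  white: (205 − 224.25)² / 224.25 = 1.6525
  yellow: (80 − 56.0625)² / 56.0625 = 10.2208
  green: (14 − 18.6875)² / 18.6875 = 1.1758
χ² = 1.6525 + 10.2208 + 1.1758 = 13.0491 ≈ 13.049
Degrees of freedom = 3 − 1 = 2; critical value at α = 0.01 is 9.21.
Since 13.049 > 9.21, we reject the null hypothesis — the data do not fit the 12:3:1 ratio.

13.049; not consistent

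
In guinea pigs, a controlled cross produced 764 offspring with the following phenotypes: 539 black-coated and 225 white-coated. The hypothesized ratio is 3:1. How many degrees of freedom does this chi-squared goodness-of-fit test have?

1

A goodness-of-fit test with 2 phenotype classes has df = 2 − 1 = 1.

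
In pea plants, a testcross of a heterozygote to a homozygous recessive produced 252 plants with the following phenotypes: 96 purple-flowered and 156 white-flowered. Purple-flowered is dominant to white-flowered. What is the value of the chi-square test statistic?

A testcross of a heterozygote (Aa × aa) gives a 1:1 phenotypic ratio.
The 1:1 ratio has 2 parts, so with N = 252 the expected counts are:
  purple-flowered: 252 × 1/2 = 126
  white-flowered: 252 × 1/2 = 126
χ² = Σ (O − E)² / E
  purple-flowered: (96 − 126)² / 126 = 7.1429
  white-flowered: (156 − 126)² / 126 = 7.1429
χ² = 7.1429 + 7.1429 = 14.2858 ≈ 14.286

14.286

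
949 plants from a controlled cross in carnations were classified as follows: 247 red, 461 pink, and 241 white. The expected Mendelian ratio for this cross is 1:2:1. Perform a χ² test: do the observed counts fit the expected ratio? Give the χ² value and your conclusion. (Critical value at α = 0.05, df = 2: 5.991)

0.844; consistent

Total ratio parts = 4. Expected numbers out of 949:
  red: 949 × 1/4 = 237.25
  pink: 949 × 2/4 = 474.5
  white: 949 × 1/4 = 237.25
χ² = Σ (O − E)² / E
  red: (247 − 237.25)² / 237.25 = 0.4007
  pink: (461 − 474.5)² / 474.5 = 0.3841
  white: (241 − 237.25)² / 237.25 = 0.0593
χ² = 0.4007 + 0.3841 + 0.0593 = 0.8441 ≈ 0.844
Degrees of freedom = 3 − 1 = 2; critical value at α = 0.05 is 5.991.
Since 0.844 < 5.991, we fail to reject the null hypothesis — the data are consistent with the 1:2:1 ratio.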